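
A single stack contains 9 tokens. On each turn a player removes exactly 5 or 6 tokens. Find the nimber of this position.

1

Build the Grundy sequence with g(k) = mex{g(k−s) : s ∈ {5, 6}, s ≤ k}:
g(0) = mex{} = 0
g(1) = mex{} = 0
g(2) = mex{} = 0
g(3) = mex{} = 0
g(4) = mex{} = 0
g(5) = mex{0} = 1
g(6) = mex{0} = 1
g(7) = mex{0} = 1
g(8) = mex{0} = 1
g(9) = mex{0} = 1
So g(9) = 1.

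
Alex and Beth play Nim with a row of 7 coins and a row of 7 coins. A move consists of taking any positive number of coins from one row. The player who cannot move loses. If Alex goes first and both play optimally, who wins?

Beth wins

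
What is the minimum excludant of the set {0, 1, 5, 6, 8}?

2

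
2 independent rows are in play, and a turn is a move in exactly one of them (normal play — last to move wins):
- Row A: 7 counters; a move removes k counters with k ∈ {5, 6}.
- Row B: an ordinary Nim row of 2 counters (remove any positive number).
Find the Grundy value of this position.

3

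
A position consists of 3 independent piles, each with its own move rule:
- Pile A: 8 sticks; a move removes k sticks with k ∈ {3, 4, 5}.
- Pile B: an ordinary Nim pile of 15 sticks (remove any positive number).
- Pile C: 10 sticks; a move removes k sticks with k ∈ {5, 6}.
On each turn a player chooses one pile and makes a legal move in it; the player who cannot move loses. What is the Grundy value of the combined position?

13

For pile A, compute g(0), g(1), … with moves {3, 4, 5}:
g(0) = mex{} = 0
g(1) = mex{} = 0
g(2) = mex{} = 0
g(3) = mex{0} = 1
g(4) = mex{0} = 1
g(5) = mex{0} = 1
g(6) = mex{0,1} = 2
g(7) = mex{0,1} = 2
g(8) = mex{1} = 0
So g(8) = 0.
Pile B is a plain Nim pile of size 15, so its Grundy value is 15.
Grundy values for pile C (subtraction set {5, 6}):
g(0) = mex{} = 0
g(1) = mex{} = 0
g(2) = mex{} = 0
g(3) = mex{} = 0
g(4) = mex{} = 0
g(5) = mex{0} = 1
g(6) = mex{0} = 1
g(7) = mex{0} = 1
g(8) = mex{0} = 1
g(9) = mex{0} = 1
g(10) = mex{0,1} = 2
So g(10) = 2.
By the Sprague-Grundy theorem, the Grundy value of a sum of independent games is the XOR of the component values.
Combined value = 0 ⊕ 15 ⊕ 2 = 13.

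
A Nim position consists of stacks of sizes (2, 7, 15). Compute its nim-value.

Compute the nim-sum pairwise:
2 ^ 7 = 5
5 ^ 15 = 10

10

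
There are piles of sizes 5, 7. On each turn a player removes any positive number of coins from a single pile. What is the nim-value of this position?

Compute the nim-sum pairwise:
5 XOR 7 = 2

2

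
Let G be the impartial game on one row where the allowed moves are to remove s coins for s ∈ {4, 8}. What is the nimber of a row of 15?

Grundy values for subtraction set {4, 8}:
k:     0  1  2  3  4  5  6  7  8  9 10 11 12 13 14 15
g(k):  0  0  0  0  1  1  1  1  2  2  2  2  0  0  0  0
So g(15) = 0.

0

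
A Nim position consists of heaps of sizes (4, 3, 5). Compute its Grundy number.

Nim-sum: 4 XOR 3 XOR 5 = 2.

2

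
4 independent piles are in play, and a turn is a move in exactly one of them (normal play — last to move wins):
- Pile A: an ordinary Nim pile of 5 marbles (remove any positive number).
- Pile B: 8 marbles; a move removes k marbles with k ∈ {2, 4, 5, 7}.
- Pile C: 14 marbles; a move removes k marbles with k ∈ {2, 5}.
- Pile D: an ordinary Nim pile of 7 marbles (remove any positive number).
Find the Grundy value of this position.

Pile A is a plain Nim pile of size 5, so its Grundy value is 5.
For pile B, compute g(0), g(1), … with moves {2, 4, 5, 7}:
g(0) = mex{} = 0
g(1) = mex{} = 0
g(2) = mex{0} = 1
g(3) = mex{0} = 1
g(4) = mex{0,1} = 2
g(5) = mex{0,1} = 2
g(6) = mex{0,1,2} = 3
g(7) = mex{0,1,2} = 3
g(8) = mex{0,1,2,3} = 4
So g(8) = 4.
For pile C, compute g(0), g(1), … with moves {2, 5}:
k:     0  1  2  3  4  5  6  7  8  9 10 11 12 13 14
g(k):  0  0  1  1  0  2  1  0  0  1  1  0  2  1  0
So g(14) = 0.
Pile D is a plain Nim pile of size 7, so its Grundy value is 7.
By the Sprague-Grundy theorem, the Grundy value of a sum of independent games is the XOR of the component values.
Combined value = 5 ⊕ 4 ⊕ 0 ⊕ 7 = 6.

6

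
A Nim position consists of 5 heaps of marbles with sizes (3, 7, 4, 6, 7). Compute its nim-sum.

1

Write each in binary and XOR column by column:
  011  (3)
  111  (7)
  100  (4)
  110  (6)
  111  (7)
  ---
  001  (1)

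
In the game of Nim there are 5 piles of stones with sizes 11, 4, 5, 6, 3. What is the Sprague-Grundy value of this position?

15

Nim-sum: 11 ⊕ 4 ⊕ 5 ⊕ 6 ⊕ 3 = 15.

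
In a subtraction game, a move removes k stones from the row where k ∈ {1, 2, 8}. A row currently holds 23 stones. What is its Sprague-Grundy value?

2

Compute g(0), g(1), … for moves {1, 2, 8}:
k:     0  1  2  3  4  5  6  7  8  9 10 11 12 13 14 15 16 17 18 19 20 21 22 23
g(k):  0  1  2  0  1  2  0  1  2  0  1  2  0  1  2  0  1  2  0  1  2  0  1  2
So g(23) = 2.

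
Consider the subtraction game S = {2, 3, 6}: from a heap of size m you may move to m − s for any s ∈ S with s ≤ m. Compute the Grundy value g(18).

Build the Grundy sequence with g(k) = mex{g(k−s) : s ∈ {2, 3, 6}, s ≤ k}:
k:     0  1  2  3  4  5  6  7  8  9 10 11 12 13 14 15 16 17 18
g(k):  0  0  1  1  2  0  3  1  2  0  0  1  1  2  0  3  1  2  0
So g(18) = 0.

0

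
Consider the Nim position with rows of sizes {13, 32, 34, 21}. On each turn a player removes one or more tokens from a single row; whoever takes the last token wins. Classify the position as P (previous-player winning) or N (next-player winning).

N-position

Nim-sum: 13 XOR 32 XOR 34 XOR 21 = 26.
The nim-sum is 26 ≠ 0, so this is an N-position: the player to move can win.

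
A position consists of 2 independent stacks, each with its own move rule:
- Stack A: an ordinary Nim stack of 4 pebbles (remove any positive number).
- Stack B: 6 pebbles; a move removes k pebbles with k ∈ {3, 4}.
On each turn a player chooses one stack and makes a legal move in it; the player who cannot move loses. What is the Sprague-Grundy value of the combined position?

Stack A is a plain Nim stack of size 4, so its Grundy value is 4.
Grundy values for stack B (subtraction set {3, 4}):
g(0) = mex{} = 0
g(1) = mex{} = 0
g(2) = mex{} = 0
g(3) = mex{0} = 1
g(4) = mex{0} = 1
g(5) = mex{0} = 1
g(6) = mex{0,1} = 2
So g(6) = 2.
By the Sprague-Grundy theorem, the Grundy value of a sum of independent games is the XOR of the component values.
Combined value = 4 ⊕ 2 = 6.

6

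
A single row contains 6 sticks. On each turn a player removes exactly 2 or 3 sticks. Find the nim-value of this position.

0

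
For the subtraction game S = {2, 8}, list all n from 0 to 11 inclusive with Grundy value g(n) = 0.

0, 1, 4, 5, 10, 11

Compute g(0), g(1), … for moves {2, 8}:
k:     0  1  2  3  4  5  6  7  8  9 10 11
g(k):  0  0  1  1  0  0  1  1  2  2  0  0
The P-positions (g = 0) in 0..11 are 0, 1, 4, 5, 10, 11.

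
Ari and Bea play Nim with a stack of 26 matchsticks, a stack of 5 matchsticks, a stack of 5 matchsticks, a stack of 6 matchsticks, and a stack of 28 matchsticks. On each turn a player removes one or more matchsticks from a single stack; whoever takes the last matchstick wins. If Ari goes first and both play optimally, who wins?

Nim-sum: 26 XOR 5 XOR 5 XOR 6 XOR 28 = 0.
The nim-sum is 0, so this is a P-position: the player to move is in a losing position under optimal play; Ari is about to move from it and so loses — Bea wins.

Bea wins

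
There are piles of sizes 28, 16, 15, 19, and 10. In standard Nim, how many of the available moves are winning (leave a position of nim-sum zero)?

Nim-sum: 28 ^ 16 ^ 15 ^ 19 ^ 10 = 26.
The overall nim-sum is X = 26. A pile of size p has a winning move iff p XOR X < p (reduce it to p XOR X).
  28: 28 XOR 26 = 6 < 28 — winning move (to 6).
  16: 16 XOR 26 = 10 < 16 — winning move (to 10).
  15: 15 XOR 26 = 21 ≥ 15 — no move.
  19: 19 XOR 26 = 9 < 19 — winning move (to 9).
  10: 10 XOR 26 = 16 ≥ 10 — no move.
That gives 3 winning moves.

3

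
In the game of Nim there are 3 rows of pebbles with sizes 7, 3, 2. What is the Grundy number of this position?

6

Write each in binary and XOR column by column:
  111  (7)
  011  (3)
  010  (2)
  ---
  110  (6)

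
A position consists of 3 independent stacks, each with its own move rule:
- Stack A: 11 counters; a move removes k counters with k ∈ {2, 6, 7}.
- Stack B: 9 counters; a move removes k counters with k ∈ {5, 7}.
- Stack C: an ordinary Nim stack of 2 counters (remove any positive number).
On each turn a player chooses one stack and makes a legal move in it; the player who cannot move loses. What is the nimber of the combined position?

Build the Grundy sequence for stack A with g(k) = mex{g(k−s) : s ∈ {2, 6, 7}, s ≤ k}:
g(0) = mex{} = 0
g(1) = mex{} = 0
g(2) = mex{0} = 1
g(3) = mex{0} = 1
g(4) = mex{1} = 0
g(5) = mex{1} = 0
g(6) = mex{0} = 1
g(7) = mex{0} = 1
g(8) = mex{0,1} = 2
g(9) = mex{1} = 0
g(10) = mex{0,1,2} = 3
g(11) = mex{0} = 1
So g(11) = 1.
Build the Grundy sequence for stack B with g(k) = mex{g(k−s) : s ∈ {5, 7}, s ≤ k}:
g(0) = mex{} = 0
g(1) = mex{} = 0
g(2) = mex{} = 0
g(3) = mex{} = 0
g(4) = mex{} = 0
g(5) = mex{0} = 1
g(6) = mex{0} = 1
g(7) = mex{0} = 1
g(8) = mex{0} = 1
g(9) = mex{0} = 1
So g(9) = 1.
Stack C is a plain Nim stack of size 2, so its Grundy value is 2.
The value of a disjunctive sum is the nim-sum of the parts.
Combined value = 1 ⊕ 1 ⊕ 2 = 2.

2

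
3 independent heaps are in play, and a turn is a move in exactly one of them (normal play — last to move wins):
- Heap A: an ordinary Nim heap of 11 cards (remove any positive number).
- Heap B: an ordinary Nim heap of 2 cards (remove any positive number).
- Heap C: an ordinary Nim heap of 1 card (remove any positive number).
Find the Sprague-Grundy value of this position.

8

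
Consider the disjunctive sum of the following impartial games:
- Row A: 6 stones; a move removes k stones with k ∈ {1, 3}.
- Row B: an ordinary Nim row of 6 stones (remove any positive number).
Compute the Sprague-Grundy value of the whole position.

Grundy values for row A (subtraction set {1, 3}):
k:     0  1  2  3  4  5  6
g(k):  0  1  0  1  0  1  0
So g(6) = 0.
Row B is a plain Nim row of size 6, so its Grundy value is 6.
The value of a disjunctive sum is the nim-sum of the parts.
Combined value = 0 XOR 6 = 6.

6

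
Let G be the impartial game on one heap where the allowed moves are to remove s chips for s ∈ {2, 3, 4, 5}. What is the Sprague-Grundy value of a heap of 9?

Grundy values for subtraction set {2, 3, 4, 5}:
g(0) = mex{} = 0
g(1) = mex{} = 0
g(2) = mex{0} = 1
g(3) = mex{0} = 1
g(4) = mex{0,1} = 2
g(5) = mex{0,1} = 2
g(6) = mex{0,1,2} = 3
g(7) = mex{1,2} = 0
g(8) = mex{1,2,3} = 0
g(9) = mex{0,2,3} = 1
So g(9) = 1.

1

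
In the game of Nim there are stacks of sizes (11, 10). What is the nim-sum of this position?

Compute the nim-sum pairwise:
11 ⊕ 10 = 1

1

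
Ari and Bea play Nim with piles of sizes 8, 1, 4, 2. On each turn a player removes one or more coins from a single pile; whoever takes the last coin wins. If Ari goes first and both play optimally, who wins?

Ari wins

Write each in binary and XOR column by column:
  1000  (8)
  0001  (1)
  0100  (4)
  0010  (2)
  ----
  1111  (15)
The nim-sum is 15 ≠ 0, so this is an N-position: the player to move can win; Ari has a winning move.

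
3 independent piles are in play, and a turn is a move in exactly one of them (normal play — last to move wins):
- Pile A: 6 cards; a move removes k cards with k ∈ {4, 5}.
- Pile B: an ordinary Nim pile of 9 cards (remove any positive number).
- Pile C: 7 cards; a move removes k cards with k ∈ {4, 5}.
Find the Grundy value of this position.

For pile A, compute g(0), g(1), … with moves {4, 5}:
k:     0  1  2  3  4  5  6
g(k):  0  0  0  0  1  1  1
So g(6) = 1.
Pile B is a plain Nim pile of size 9, so its Grundy value is 9.
Grundy values for pile C (subtraction set {4, 5}):
k:     0  1  2  3  4  5  6  7
g(k):  0  0  0  0  1  1  1  1
So g(7) = 1.
The value of a disjunctive sum is the nim-sum of the parts.
Combined value = 1 ⊕ 9 ⊕ 1 = 9.

9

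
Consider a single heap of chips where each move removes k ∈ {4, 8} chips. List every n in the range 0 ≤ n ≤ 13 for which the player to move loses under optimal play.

0, 1, 2, 3, 12, 13

Compute g(0), g(1), … for moves {4, 8}:
g(0) = mex{} = 0
g(1) = mex{} = 0
g(2) = mex{} = 0
g(3) = mex{} = 0
g(4) = mex{0} = 1
g(5) = mex{0} = 1
g(6) = mex{0} = 1
g(7) = mex{0} = 1
g(8) = mex{0,1} = 2
g(9) = mex{0,1} = 2
g(10) = mex{0,1} = 2
g(11) = mex{0,1} = 2
g(12) = mex{1,2} = 0
g(13) = mex{1,2} = 0
The P-positions (g = 0) in 0..13 are 0, 1, 2, 3, 12, 13.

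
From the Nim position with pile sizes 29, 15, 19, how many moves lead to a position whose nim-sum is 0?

Write each in binary and XOR column by column:
  11101  (29)
  01111  (15)
  10011  (19)
  -----
  00001  (1)
The overall nim-sum is X = 1. A pile of size p has a winning move iff p XOR X < p (reduce it to p XOR X).
  29: 29 XOR 1 = 28 < 29 — winning move (to 28).
  15: 15 XOR 1 = 14 < 15 — winning move (to 14).
  19: 19 XOR 1 = 18 < 19 — winning move (to 18).
That gives 3 winning moves.

3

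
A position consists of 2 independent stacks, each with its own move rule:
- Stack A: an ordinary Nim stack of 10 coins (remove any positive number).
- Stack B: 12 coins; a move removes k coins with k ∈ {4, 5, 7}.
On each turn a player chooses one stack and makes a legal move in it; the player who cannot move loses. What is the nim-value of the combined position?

Stack A is a plain Nim stack of size 10, so its Grundy value is 10.
Grundy values for stack B (subtraction set {4, 5, 7}):
k:     0  1  2  3  4  5  6  7  8  9 10 11 12
g(k):  0  0  0  0  1  1  1  1  2  2  2  0  0
So g(12) = 0.
The value of a disjunctive sum is the nim-sum of the parts.
Combined value = 10 ⊕ 0 = 10.

10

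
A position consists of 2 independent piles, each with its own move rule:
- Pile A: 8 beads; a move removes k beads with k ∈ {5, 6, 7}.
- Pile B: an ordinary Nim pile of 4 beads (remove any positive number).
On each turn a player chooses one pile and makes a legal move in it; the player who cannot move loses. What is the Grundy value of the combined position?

5

Build the Grundy sequence for pile A with g(k) = mex{g(k−s) : s ∈ {5, 6, 7}, s ≤ k}:
g(0) = mex{} = 0
g(1) = mex{} = 0
g(2) = mex{} = 0
g(3) = mex{} = 0
g(4) = mex{} = 0
g(5) = mex{0} = 1
g(6) = mex{0} = 1
g(7) = mex{0} = 1
g(8) = mex{0} = 1
So g(8) = 1.
Pile B is a plain Nim pile of size 4, so its Grundy value is 4.
By the Sprague-Grundy theorem, the Grundy value of a sum of independent games is the XOR of the component values.
Combined value = 1 ⊕ 4 = 5.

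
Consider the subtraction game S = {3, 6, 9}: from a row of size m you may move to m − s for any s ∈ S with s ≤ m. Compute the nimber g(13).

Compute g(0), g(1), … for moves {3, 6, 9}:
k:     0  1  2  3  4  5  6  7  8  9 10 11 12 13
g(k):  0  0  0  1  1  1  2  2  2  3  3  3  0  0
So g(13) = 0.

0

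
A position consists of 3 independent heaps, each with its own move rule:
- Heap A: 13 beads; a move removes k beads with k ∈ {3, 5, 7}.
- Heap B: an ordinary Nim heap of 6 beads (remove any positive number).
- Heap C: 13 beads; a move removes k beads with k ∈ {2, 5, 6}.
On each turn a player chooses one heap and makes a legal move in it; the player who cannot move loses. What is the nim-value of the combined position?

6

Grundy values for heap A (subtraction set {3, 5, 7}):
g(0) = mex{} = 0
g(1) = mex{} = 0
g(2) = mex{} = 0
g(3) = mex{0} = 1
g(4) = mex{0} = 1
g(5) = mex{0} = 1
g(6) = mex{0,1} = 2
g(7) = mex{0,1} = 2
g(8) = mex{0,1} = 2
g(9) = mex{0,1,2} = 3
g(10) = mex{1,2} = 0
g(11) = mex{1,2} = 0
g(12) = mex{1,2,3} = 0
g(13) = mex{0,2} = 1
So g(13) = 1.
Heap B is a plain Nim heap of size 6, so its Grundy value is 6.
For heap C, compute g(0), g(1), … with moves {2, 5, 6}:
g(0) = mex{} = 0
g(1) = mex{} = 0
g(2) = mex{0} = 1
g(3) = mex{0} = 1
g(4) = mex{1} = 0
g(5) = mex{0,1} = 2
g(6) = mex{0} = 1
g(7) = mex{0,1,2} = 3
g(8) = mex{1} = 0
g(9) = mex{0,1,3} = 2
g(10) = mex{0,2} = 1
g(11) = mex{1,2} = 0
g(12) = mex{1,3} = 0
g(13) = mex{0,3} = 1
So g(13) = 1.
The value of a disjunctive sum is the nim-sum of the parts.
Combined value = 1 ⊕ 6 ⊕ 1 = 6.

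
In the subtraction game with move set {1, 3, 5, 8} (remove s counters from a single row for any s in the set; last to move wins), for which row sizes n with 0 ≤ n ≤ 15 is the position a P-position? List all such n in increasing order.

0, 2, 4, 6, 13, 15

Grundy values for subtraction set {1, 3, 5, 8}:
k:     0  1  2  3  4  5  6  7  8  9 10 11 12 13 14 15
g(k):  0  1  0  1  0  1  0  1  2  3  2  3  2  0  1  0
The P-positions (g = 0) in 0..15 are 0, 2, 4, 6, 13, 15.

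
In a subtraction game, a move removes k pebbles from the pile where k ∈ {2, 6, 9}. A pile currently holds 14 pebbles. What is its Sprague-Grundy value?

1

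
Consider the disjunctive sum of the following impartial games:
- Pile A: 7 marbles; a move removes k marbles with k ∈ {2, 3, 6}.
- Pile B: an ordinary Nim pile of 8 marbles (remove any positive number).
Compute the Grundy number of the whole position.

9

For pile A, compute g(0), g(1), … with moves {2, 3, 6}:
k:     0  1  2  3  4  5  6  7
g(k):  0  0  1  1  2  0  3  1
So g(7) = 1.
Pile B is a plain Nim pile of size 8, so its Grundy value is 8.
The value of a disjunctive sum is the nim-sum of the parts.
Combined value = 1 XOR 8 = 9.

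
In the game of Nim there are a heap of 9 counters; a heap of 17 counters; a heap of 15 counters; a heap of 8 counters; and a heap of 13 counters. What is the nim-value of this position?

18

Compute the nim-sum pairwise:
9 ^ 17 = 24
24 ^ 15 = 23
23 ^ 8 = 31
31 ^ 13 = 18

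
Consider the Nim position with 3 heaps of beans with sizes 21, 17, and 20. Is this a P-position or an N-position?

N-position

Nim-sum: 21 XOR 17 XOR 20 = 16.
The nim-sum is 16 ≠ 0, so this is an N-position: the player to move can win.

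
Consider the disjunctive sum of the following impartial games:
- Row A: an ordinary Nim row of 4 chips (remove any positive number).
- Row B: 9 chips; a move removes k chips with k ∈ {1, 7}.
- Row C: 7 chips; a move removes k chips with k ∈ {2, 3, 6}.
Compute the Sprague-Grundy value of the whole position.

4

Row A is a plain Nim row of size 4, so its Grundy value is 4.
For row B, compute g(0), g(1), … with moves {1, 7}:
k:     0  1  2  3  4  5  6  7  8  9
g(k):  0  1  0  1  0  1  0  1  0  1
So g(9) = 1.
For row C, compute g(0), g(1), … with moves {2, 3, 6}:
k:     0  1  2  3  4  5  6  7
g(k):  0  0  1  1  2  0  3  1
So g(7) = 1.
By the Sprague-Grundy theorem, the Grundy value of a sum of independent games is the XOR of the component values.
Combined value = 4 XOR 1 XOR 1 = 4.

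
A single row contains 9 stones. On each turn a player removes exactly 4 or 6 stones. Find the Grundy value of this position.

Grundy values for subtraction set {4, 6}:
g(0) = mex{} = 0
g(1) = mex{} = 0
g(2) = mex{} = 0
g(3) = mex{} = 0
g(4) = mex{0} = 1
g(5) = mex{0} = 1
g(6) = mex{0} = 1
g(7) = mex{0} = 1
g(8) = mex{0,1} = 2
g(9) = mex{0,1} = 2
So g(9) = 2.

2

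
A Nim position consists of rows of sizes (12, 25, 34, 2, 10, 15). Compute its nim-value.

48

Nim-sum: 12 ⊕ 25 ⊕ 34 ⊕ 2 ⊕ 10 ⊕ 15 = 48.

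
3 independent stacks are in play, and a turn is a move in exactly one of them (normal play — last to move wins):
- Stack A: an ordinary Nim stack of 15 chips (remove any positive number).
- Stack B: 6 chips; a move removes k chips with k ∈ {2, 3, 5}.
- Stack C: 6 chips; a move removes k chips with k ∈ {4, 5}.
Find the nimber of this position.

13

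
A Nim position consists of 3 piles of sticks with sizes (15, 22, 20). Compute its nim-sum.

13

Compute the nim-sum pairwise:
15 ^ 22 = 25
25 ^ 20 = 13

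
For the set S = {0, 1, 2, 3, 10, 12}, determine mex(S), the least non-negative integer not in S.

The values 0, 1, 2, 3 are all present; 4 is the first non-negative integer missing from the set.

4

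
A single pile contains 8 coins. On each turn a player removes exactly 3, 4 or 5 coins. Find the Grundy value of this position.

Compute g(0), g(1), … for moves {3, 4, 5}:
k:     0  1  2  3  4  5  6  7  8
g(k):  0  0  0  1  1  1  2  2  0
So g(8) = 0.

0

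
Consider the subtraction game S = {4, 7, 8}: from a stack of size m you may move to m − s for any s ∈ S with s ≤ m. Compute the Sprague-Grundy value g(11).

2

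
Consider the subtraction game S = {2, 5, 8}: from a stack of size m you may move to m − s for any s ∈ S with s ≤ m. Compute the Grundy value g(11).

Grundy values for subtraction set {2, 5, 8}:
k:     0  1  2  3  4  5  6  7  8  9 10 11
g(k):  0  0  1  1  0  2  1  0  2  1  0  0
So g(11) = 0.

0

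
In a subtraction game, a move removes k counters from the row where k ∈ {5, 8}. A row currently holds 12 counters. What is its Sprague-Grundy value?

2

Grundy values for subtraction set {5, 8}:
g(0) = mex{} = 0
g(1) = mex{} = 0
g(2) = mex{} = 0
g(3) = mex{} = 0
g(4) = mex{} = 0
g(5) = mex{0} = 1
g(6) = mex{0} = 1
g(7) = mex{0} = 1
g(8) = mex{0} = 1
g(9) = mex{0} = 1
g(10) = mex{0,1} = 2
g(11) = mex{0,1} = 2
g(12) = mex{0,1} = 2
So g(12) = 2.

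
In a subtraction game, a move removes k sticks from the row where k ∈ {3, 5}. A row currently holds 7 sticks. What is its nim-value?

Build the Grundy sequence with g(k) = mex{g(k−s) : s ∈ {3, 5}, s ≤ k}:
k:     0  1  2  3  4  5  6  7
g(k):  0  0  0  1  1  1  2  2
So g(7) = 2.

2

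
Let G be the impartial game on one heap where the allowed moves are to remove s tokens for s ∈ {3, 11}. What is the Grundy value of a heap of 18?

Grundy values for subtraction set {3, 11}:
k:     0  1  2  3  4  5  6  7  8  9 10 11 12 13 14 15 16 17 18
g(k):  0  0  0  1  1  1  0  0  0  1  1  1  2  2  0  0  0  1  1
So g(18) = 1.

1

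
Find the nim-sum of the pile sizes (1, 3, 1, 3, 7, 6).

1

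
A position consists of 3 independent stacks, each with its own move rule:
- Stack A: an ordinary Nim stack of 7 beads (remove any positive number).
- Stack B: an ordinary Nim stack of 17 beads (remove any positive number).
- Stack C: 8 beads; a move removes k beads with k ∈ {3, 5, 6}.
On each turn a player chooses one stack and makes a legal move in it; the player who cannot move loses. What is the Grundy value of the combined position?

20

Stack A is a plain Nim stack of size 7, so its Grundy value is 7.
Stack B is a plain Nim stack of size 17, so its Grundy value is 17.
Build the Grundy sequence for stack C with g(k) = mex{g(k−s) : s ∈ {3, 5, 6}, s ≤ k}:
k:     0  1  2  3  4  5  6  7  8
g(k):  0  0  0  1  1  1  2  2  2
So g(8) = 2.
The value of a disjunctive sum is the nim-sum of the parts.
Combined value = 7 XOR 17 XOR 2 = 20.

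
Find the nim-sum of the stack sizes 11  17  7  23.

10

Write each in binary and XOR column by column:
  01011  (11)
  10001  (17)
  00111  (7)
  10111  (23)
  -----
  01010  (10)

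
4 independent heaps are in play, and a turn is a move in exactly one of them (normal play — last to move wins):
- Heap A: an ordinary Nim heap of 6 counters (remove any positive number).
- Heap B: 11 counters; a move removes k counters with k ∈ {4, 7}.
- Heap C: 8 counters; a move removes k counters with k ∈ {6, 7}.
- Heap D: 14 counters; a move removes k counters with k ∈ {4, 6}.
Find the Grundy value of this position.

6

Heap A is a plain Nim heap of size 6, so its Grundy value is 6.
Build the Grundy sequence for heap B with g(k) = mex{g(k−s) : s ∈ {4, 7}, s ≤ k}:
k:     0  1  2  3  4  5  6  7  8  9 10 11
g(k):  0  0  0  0  1  1  1  1  2  2  2  0
So g(11) = 0.
For heap C, compute g(0), g(1), … with moves {6, 7}:
g(0) = mex{} = 0
g(1) = mex{} = 0
g(2) = mex{} = 0
g(3) = mex{} = 0
g(4) = mex{} = 0
g(5) = mex{} = 0
g(6) = mex{0} = 1
g(7) = mex{0} = 1
g(8) = mex{0} = 1
So g(8) = 1.
Build the Grundy sequence for heap D with g(k) = mex{g(k−s) : s ∈ {4, 6}, s ≤ k}:
g(0) = mex{} = 0
g(1) = mex{} = 0
g(2) = mex{} = 0
g(3) = mex{} = 0
g(4) = mex{0} = 1
g(5) = mex{0} = 1
g(6) = mex{0} = 1
g(7) = mex{0} = 1
g(8) = mex{0,1} = 2
g(9) = mex{0,1} = 2
g(10) = mex{1} = 0
g(11) = mex{1} = 0
g(12) = mex{1,2} = 0
g(13) = mex{1,2} = 0
g(14) = mex{0,2} = 1
So g(14) = 1.
By the Sprague-Grundy theorem, the Grundy value of a sum of independent games is the XOR of the component values.
Combined value = 6 ⊕ 0 ⊕ 1 ⊕ 1 = 6.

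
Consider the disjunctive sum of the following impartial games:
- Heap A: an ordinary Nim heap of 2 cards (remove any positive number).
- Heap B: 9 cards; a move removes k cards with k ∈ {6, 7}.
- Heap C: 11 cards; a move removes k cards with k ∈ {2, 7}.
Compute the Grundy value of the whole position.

2

Heap A is a plain Nim heap of size 2, so its Grundy value is 2.
Grundy values for heap B (subtraction set {6, 7}):
k:     0  1  2  3  4  5  6  7  8  9
g(k):  0  0  0  0  0  0  1  1  1  1
So g(9) = 1.
For heap C, compute g(0), g(1), … with moves {2, 7}:
k:     0  1  2  3  4  5  6  7  8  9 10 11
g(k):  0  0  1  1  0  0  1  1  2  0  0  1
So g(11) = 1.
The value of a disjunctive sum is the nim-sum of the parts.
Combined value = 2 ⊕ 1 ⊕ 1 = 2.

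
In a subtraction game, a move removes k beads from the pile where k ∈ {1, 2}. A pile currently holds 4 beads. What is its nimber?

Compute g(0), g(1), … for moves {1, 2}:
g(0) = mex{} = 0
g(1) = mex{0} = 1
g(2) = mex{0,1} = 2
g(3) = mex{1,2} = 0
g(4) = mex{0,2} = 1
So g(4) = 1.

1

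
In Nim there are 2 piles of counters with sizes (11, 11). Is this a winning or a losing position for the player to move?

Nim-sum: 11 ⊕ 11 = 0.
The nim-sum is 0, so this is a P-position: the player to move is in a losing position under optimal play.

Losing position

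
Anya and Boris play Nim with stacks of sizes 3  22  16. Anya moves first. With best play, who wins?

Anya wins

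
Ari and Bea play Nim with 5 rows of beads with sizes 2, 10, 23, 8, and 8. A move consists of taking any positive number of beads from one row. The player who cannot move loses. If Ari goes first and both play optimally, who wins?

Ari wins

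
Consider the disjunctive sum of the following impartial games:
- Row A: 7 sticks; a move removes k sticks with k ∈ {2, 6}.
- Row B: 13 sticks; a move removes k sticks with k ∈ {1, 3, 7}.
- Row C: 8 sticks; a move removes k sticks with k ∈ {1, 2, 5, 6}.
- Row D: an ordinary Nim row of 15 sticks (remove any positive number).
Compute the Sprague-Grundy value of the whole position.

14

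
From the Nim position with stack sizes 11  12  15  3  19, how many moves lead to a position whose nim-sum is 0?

Nim-sum: 11 ⊕ 12 ⊕ 15 ⊕ 3 ⊕ 19 = 24.
The overall nim-sum is X = 24. A stack of size p has a winning move iff p XOR X < p (reduce it to p XOR X).
  11: 11 XOR 24 = 19 ≥ 11 — no move.
  12: 12 XOR 24 = 20 ≥ 12 — no move.
  15: 15 XOR 24 = 23 ≥ 15 — no move.
  3: 3 XOR 24 = 27 ≥ 3 — no move.
  19: 19 XOR 24 = 11 < 19 — winning move (to 11).
That gives 1 winning move.

1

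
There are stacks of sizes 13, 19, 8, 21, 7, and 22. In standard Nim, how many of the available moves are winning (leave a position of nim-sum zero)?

Nim-sum: 13 XOR 19 XOR 8 XOR 21 XOR 7 XOR 22 = 18.
The overall nim-sum is X = 18. A stack of size p has a winning move iff p XOR X < p (reduce it to p XOR X).
  13: 13 XOR 18 = 31 ≥ 13 — no move.
  19: 19 XOR 18 = 1 < 19 — winning move (to 1).
  8: 8 XOR 18 = 26 ≥ 8 — no move.
  21: 21 XOR 18 = 7 < 21 — winning move (to 7).
  7: 7 XOR 18 = 21 ≥ 7 — no move.
  22: 22 XOR 18 = 4 < 22 — winning move (to 4).
That gives 3 winning moves.

3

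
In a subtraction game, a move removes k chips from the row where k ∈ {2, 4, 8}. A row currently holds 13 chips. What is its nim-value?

0

Build the Grundy sequence with g(k) = mex{g(k−s) : s ∈ {2, 4, 8}, s ≤ k}:
k:     0  1  2  3  4  5  6  7  8  9 10 11 12 13
g(k):  0  0  1  1  2  2  0  0  1  1  2  2  0  0
So g(13) = 0.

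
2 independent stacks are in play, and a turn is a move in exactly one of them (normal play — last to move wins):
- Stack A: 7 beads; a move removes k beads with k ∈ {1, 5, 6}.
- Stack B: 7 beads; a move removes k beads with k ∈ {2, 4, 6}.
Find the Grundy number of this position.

0

Grundy values for stack A (subtraction set {1, 5, 6}):
g(0) = mex{} = 0
g(1) = mex{0} = 1
g(2) = mex{1} = 0
g(3) = mex{0} = 1
g(4) = mex{1} = 0
g(5) = mex{0} = 1
g(6) = mex{0,1} = 2
g(7) = mex{0,1,2} = 3
So g(7) = 3.
For stack B, compute g(0), g(1), … with moves {2, 4, 6}:
k:     0  1  2  3  4  5  6  7
g(k):  0  0  1  1  2  2  3  3
So g(7) = 3.
By the Sprague-Grundy theorem, the Grundy value of a sum of independent games is the XOR of the component values.
Combined value = 3 ⊕ 3 = 0.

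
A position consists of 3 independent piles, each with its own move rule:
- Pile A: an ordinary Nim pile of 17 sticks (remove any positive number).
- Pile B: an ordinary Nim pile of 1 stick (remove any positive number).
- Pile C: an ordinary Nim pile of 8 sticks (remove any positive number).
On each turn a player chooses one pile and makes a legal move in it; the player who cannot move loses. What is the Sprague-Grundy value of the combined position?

Pile A is a plain Nim pile of size 17, so its Grundy value is 17.
Pile B is a plain Nim pile of size 1, so its Grundy value is 1.
Pile C is a plain Nim pile of size 8, so its Grundy value is 8.
By the Sprague-Grundy theorem, the Grundy value of a sum of independent games is the XOR of the component values.
Combined value = 17 XOR 1 XOR 8 = 24.

24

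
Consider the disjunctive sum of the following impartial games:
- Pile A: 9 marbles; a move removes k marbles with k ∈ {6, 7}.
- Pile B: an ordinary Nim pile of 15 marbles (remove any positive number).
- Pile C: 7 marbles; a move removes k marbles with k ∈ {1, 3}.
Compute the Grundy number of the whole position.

15

Grundy values for pile A (subtraction set {6, 7}):
g(0) = mex{} = 0
g(1) = mex{} = 0
g(2) = mex{} = 0
g(3) = mex{} = 0
g(4) = mex{} = 0
g(5) = mex{} = 0
g(6) = mex{0} = 1
g(7) = mex{0} = 1
g(8) = mex{0} = 1
g(9) = mex{0} = 1
So g(9) = 1.
Pile B is a plain Nim pile of size 15, so its Grundy value is 15.
For pile C, compute g(0), g(1), … with moves {1, 3}:
k:     0  1  2  3  4  5  6  7
g(k):  0  1  0  1  0  1  0  1
So g(7) = 1.
By the Sprague-Grundy theorem, the Grundy value of a sum of independent games is the XOR of the component values.
Combined value = 1 ⊕ 15 ⊕ 1 = 15.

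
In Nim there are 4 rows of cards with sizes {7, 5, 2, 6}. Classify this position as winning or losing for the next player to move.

Nim-sum: 7 XOR 5 XOR 2 XOR 6 = 6.
The nim-sum is 6 ≠ 0, so this is an N-position: the player to move can win.

Winning position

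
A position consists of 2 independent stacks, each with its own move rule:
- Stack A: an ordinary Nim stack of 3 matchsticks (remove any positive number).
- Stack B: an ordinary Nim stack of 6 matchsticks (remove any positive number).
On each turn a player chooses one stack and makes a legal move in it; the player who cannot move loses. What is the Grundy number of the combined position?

Stack A is a plain Nim stack of size 3, so its Grundy value is 3.
Stack B is a plain Nim stack of size 6, so its Grundy value is 6.
By the Sprague-Grundy theorem, the Grundy value of a sum of independent games is the XOR of the component values.
Combined value = 3 ⊕ 6 = 5.

5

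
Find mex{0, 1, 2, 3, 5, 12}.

The values 0, 1, 2, 3 are all present; 4 is the first non-negative integer missing from the set.

4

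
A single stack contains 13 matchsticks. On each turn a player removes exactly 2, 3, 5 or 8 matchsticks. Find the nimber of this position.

1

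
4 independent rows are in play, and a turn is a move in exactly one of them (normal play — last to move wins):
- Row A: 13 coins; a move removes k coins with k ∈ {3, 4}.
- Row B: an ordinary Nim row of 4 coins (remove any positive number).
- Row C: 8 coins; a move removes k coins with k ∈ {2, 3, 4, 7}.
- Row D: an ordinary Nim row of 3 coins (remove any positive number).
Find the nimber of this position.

4

Grundy values for row A (subtraction set {3, 4}):
g(0) = mex{} = 0
g(1) = mex{} = 0
g(2) = mex{} = 0
g(3) = mex{0} = 1
g(4) = mex{0} = 1
g(5) = mex{0} = 1
g(6) = mex{0,1} = 2
g(7) = mex{1} = 0
g(8) = mex{1} = 0
g(9) = mex{1,2} = 0
g(10) = mex{0,2} = 1
g(11) = mex{0} = 1
g(12) = mex{0} = 1
g(13) = mex{0,1} = 2
So g(13) = 2.
Row B is a plain Nim row of size 4, so its Grundy value is 4.
For row C, compute g(0), g(1), … with moves {2, 3, 4, 7}:
k:     0  1  2  3  4  5  6  7  8
g(k):  0  0  1  1  2  2  0  3  1
So g(8) = 1.
Row D is a plain Nim row of size 3, so its Grundy value is 3.
By the Sprague-Grundy theorem, the Grundy value of a sum of independent games is the XOR of the component values.
Combined value = 2 ⊕ 4 ⊕ 1 ⊕ 3 = 4.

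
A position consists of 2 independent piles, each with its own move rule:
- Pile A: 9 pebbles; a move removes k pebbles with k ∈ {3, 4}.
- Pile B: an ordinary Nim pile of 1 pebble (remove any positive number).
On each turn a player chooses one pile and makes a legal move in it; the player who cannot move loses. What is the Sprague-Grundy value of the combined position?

Grundy values for pile A (subtraction set {3, 4}):
g(0) = mex{} = 0
g(1) = mex{} = 0
g(2) = mex{} = 0
g(3) = mex{0} = 1
g(4) = mex{0} = 1
g(5) = mex{0} = 1
g(6) = mex{0,1} = 2
g(7) = mex{1} = 0
g(8) = mex{1} = 0
g(9) = mex{1,2} = 0
So g(9) = 0.
Pile B is a plain Nim pile of size 1, so its Grundy value is 1.
By the Sprague-Grundy theorem, the Grundy value of a sum of independent games is the XOR of the component values.
Combined value = 0 XOR 1 = 1.

1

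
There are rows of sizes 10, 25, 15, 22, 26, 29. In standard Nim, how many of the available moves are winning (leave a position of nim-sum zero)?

5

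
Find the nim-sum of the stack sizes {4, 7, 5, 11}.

13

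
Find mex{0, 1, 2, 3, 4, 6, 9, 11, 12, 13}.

The values 0, 1, 2, 3, 4 are all present; 5 is the first non-negative integer missing from the set.

5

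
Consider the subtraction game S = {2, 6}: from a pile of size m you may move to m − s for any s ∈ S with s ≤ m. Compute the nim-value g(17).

0

Build the Grundy sequence with g(k) = mex{g(k−s) : s ∈ {2, 6}, s ≤ k}:
k:     0  1  2  3  4  5  6  7  8  9 10 11 12 13 14 15 16 17
g(k):  0  0  1  1  0  0  1  1  0  0  1  1  0  0  1  1  0  0
So g(17) = 0.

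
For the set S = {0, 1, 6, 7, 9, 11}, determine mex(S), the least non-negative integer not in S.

2

The values 0, 1 are all present; 2 is the first non-negative integer missing from the set.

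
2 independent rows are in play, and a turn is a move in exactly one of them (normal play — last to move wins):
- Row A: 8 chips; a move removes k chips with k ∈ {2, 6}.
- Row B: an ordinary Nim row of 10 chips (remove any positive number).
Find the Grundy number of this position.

10

Build the Grundy sequence for row A with g(k) = mex{g(k−s) : s ∈ {2, 6}, s ≤ k}:
g(0) = mex{} = 0
g(1) = mex{} = 0
g(2) = mex{0} = 1
g(3) = mex{0} = 1
g(4) = mex{1} = 0
g(5) = mex{1} = 0
g(6) = mex{0} = 1
g(7) = mex{0} = 1
g(8) = mex{1} = 0
So g(8) = 0.
Row B is a plain Nim row of size 10, so its Grundy value is 10.
By the Sprague-Grundy theorem, the Grundy value of a sum of independent games is the XOR of the component values.
Combined value = 0 ⊕ 10 = 10.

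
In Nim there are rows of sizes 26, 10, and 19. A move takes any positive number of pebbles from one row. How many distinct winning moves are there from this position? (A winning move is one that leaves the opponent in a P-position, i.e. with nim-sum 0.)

Compute the nim-sum pairwise:
26 XOR 10 = 16
16 XOR 19 = 3
The overall nim-sum is X = 3. A row of size p has a winning move iff p XOR X < p (reduce it to p XOR X).
  26: 26 XOR 3 = 25 < 26 — winning move (to 25).
  10: 10 XOR 3 = 9 < 10 — winning move (to 9).
  19: 19 XOR 3 = 16 < 19 — winning move (to 16).
That gives 3 winning moves.

3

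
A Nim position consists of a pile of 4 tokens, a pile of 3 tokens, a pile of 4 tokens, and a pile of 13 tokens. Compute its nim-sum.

14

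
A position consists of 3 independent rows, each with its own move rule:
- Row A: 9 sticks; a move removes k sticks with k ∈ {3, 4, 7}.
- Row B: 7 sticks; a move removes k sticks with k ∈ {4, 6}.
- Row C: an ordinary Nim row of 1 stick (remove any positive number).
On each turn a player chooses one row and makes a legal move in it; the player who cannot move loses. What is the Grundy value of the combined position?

3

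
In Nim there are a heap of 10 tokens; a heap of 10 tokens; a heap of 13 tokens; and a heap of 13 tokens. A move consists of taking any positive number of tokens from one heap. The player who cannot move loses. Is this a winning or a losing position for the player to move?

Losing position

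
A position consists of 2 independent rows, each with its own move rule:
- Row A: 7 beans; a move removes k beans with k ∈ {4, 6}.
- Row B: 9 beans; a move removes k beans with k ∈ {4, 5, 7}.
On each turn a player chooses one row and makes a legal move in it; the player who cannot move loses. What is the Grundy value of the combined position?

Grundy values for row A (subtraction set {4, 6}):
g(0) = mex{} = 0
g(1) = mex{} = 0
g(2) = mex{} = 0
g(3) = mex{} = 0
g(4) = mex{0} = 1
g(5) = mex{0} = 1
g(6) = mex{0} = 1
g(7) = mex{0} = 1
So g(7) = 1.
For row B, compute g(0), g(1), … with moves {4, 5, 7}:
k:     0  1  2  3  4  5  6  7  8  9
g(k):  0  0  0  0  1  1  1  1  2  2
So g(9) = 2.
By the Sprague-Grundy theorem, the Grundy value of a sum of independent games is the XOR of the component values.
Combined value = 1 XOR 2 = 3.

3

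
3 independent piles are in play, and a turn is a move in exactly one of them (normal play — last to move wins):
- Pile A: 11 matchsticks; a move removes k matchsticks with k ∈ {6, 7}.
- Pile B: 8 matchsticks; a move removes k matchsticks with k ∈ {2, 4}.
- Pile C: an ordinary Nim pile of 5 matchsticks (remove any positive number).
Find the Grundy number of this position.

5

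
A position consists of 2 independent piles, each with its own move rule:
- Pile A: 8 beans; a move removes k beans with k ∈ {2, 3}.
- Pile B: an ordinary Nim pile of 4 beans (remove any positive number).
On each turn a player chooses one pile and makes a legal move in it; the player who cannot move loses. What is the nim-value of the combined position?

5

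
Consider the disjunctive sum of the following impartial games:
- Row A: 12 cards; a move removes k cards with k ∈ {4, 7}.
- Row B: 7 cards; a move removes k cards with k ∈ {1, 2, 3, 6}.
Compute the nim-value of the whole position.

For row A, compute g(0), g(1), … with moves {4, 7}:
g(0) = mex{} = 0
g(1) = mex{} = 0
g(2) = mex{} = 0
g(3) = mex{} = 0
g(4) = mex{0} = 1
g(5) = mex{0} = 1
g(6) = mex{0} = 1
g(7) = mex{0} = 1
g(8) = mex{0,1} = 2
g(9) = mex{0,1} = 2
g(10) = mex{0,1} = 2
g(11) = mex{1} = 0
g(12) = mex{1,2} = 0
So g(12) = 0.
For row B, compute g(0), g(1), … with moves {1, 2, 3, 6}:
k:     0  1  2  3  4  5  6  7
g(k):  0  1  2  3  0  1  2  3
So g(7) = 3.
The value of a disjunctive sum is the nim-sum of the parts.
Combined value = 0 ⊕ 3 = 3.

3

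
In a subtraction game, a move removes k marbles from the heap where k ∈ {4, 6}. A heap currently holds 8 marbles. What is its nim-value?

2

Build the Grundy sequence with g(k) = mex{g(k−s) : s ∈ {4, 6}, s ≤ k}:
g(0) = mex{} = 0
g(1) = mex{} = 0
g(2) = mex{} = 0
g(3) = mex{} = 0
g(4) = mex{0} = 1
g(5) = mex{0} = 1
g(6) = mex{0} = 1
g(7) = mex{0} = 1
g(8) = mex{0,1} = 2
So g(8) = 2.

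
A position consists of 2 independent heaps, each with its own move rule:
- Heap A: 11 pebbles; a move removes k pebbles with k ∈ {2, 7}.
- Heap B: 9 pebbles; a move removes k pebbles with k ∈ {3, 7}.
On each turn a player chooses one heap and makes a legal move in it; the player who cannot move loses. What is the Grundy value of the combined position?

Build the Grundy sequence for heap A with g(k) = mex{g(k−s) : s ∈ {2, 7}, s ≤ k}:
g(0) = mex{} = 0
g(1) = mex{} = 0
g(2) = mex{0} = 1
g(3) = mex{0} = 1
g(4) = mex{1} = 0
g(5) = mex{1} = 0
g(6) = mex{0} = 1
g(7) = mex{0} = 1
g(8) = mex{0,1} = 2
g(9) = mex{1} = 0
g(10) = mex{1,2} = 0
g(11) = mex{0} = 1
So g(11) = 1.
For heap B, compute g(0), g(1), … with moves {3, 7}:
k:     0  1  2  3  4  5  6  7  8  9
g(k):  0  0  0  1  1  1  0  2  2  1
So g(9) = 1.
The value of a disjunctive sum is the nim-sum of the parts.
Combined value = 1 XOR 1 = 0.

0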